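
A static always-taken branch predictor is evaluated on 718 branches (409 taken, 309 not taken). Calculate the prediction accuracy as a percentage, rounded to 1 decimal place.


Predictor: always-taken
Correct predictions = 409
Accuracy = 409 / 718 * 100 = 57.0%

57.0


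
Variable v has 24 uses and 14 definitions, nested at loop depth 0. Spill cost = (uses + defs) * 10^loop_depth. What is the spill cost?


uses + defs = 24 + 14 = 38
10^0 = 1
Spill cost = 38 * 1 = 38

38


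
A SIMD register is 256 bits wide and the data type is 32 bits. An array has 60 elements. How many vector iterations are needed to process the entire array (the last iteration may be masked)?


Width = 256 / 32 = 8 elements per vector op
Iterations = ceil(60 / 8) = 8

8


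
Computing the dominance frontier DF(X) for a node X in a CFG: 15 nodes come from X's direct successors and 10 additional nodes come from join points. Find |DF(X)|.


DF(X) = direct successor contributions + join point contributions
= 15 + 10 = 25

25


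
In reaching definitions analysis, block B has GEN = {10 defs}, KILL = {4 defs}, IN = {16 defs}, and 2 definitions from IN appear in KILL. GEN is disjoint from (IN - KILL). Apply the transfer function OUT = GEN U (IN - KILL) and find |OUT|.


IN - KILL: 16 - 2 = 14 surviving definitions
OUT = GEN + surviving = 10 + 14 = 24

24


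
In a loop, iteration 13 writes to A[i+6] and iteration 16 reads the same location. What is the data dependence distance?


Distance = read iteration - write iteration
= 16 - 13 = 3

3


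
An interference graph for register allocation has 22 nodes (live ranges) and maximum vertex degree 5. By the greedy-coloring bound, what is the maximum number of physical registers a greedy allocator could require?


Greedy coloring never needs more than (max_degree + 1) colors: when coloring a vertex, at most max_degree neighbors are already colored.
Upper bound = 5 + 1 = 6

6


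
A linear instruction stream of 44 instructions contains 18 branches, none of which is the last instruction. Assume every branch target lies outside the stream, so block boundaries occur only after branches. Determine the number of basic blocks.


With no in-sequence branch targets, the leaders are the first instruction plus the instruction after each branch.
Number of basic blocks = branches + 1
= 18 + 1 = 19

19


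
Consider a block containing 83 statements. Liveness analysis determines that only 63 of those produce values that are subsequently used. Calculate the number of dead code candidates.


Dead code = total statements - live definitions
= 83 - 63 = 20

20


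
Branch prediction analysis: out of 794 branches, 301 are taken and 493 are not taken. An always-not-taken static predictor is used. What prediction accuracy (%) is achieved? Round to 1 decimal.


Predictor: always-not-taken
Correct predictions = 493
Accuracy = 493 / 794 * 100 = 62.1%

62.1


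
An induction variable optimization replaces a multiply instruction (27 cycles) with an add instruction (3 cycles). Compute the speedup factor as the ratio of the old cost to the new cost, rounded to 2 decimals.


Ratio = mult_cost / add_cost = 27 / 3 = 9.0

9.0


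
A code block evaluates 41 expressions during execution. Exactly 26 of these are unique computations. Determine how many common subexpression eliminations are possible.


CSE count = total expressions - unique expressions
= 41 - 26 = 15

15


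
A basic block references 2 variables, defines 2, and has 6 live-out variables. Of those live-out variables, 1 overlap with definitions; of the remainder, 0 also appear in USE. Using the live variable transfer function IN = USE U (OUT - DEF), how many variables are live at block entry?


OUT - DEF: 6 - 1 = 5
|IN| = |USE| + |OUT - DEF| - |USE ∩ (OUT - DEF)| = 2 + 5 - 0 = 7

7


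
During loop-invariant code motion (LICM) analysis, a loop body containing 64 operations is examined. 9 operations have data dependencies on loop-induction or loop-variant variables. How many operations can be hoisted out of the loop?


Invariant candidates = total - loop-dependent
= 64 - 9 = 55

55


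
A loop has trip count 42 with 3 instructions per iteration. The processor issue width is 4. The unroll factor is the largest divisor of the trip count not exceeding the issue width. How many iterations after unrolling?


Largest divisor of 42 <= 4 is 3
New iterations = 42 / 3 = 14

14


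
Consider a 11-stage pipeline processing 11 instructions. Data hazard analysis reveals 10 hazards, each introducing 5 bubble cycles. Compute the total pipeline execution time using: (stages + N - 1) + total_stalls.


Base cycles = 11 + 11 - 1 = 21
Total stalls = 10 * 5 = 50
Total = 21 + 50 = 71

71


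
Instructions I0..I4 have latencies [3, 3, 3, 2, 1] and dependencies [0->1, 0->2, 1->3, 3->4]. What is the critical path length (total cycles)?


Compute longest path through dependency graph: dist(Ik) = max over predecessors of dist + latency(Ik).
dist(I0) = latency 3 = 3
dist(I1) = dist(I0) + 3 = 3 + 3 = 6
dist(I2) = dist(I0) + 3 = 3 + 3 = 6
dist(I3) = dist(I1) + 2 = 6 + 2 = 8
dist(I4) = dist(I3) + 1 = 8 + 1 = 9
Critical path = max dist = 9

9


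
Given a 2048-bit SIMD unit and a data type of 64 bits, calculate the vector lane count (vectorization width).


Width = SIMD bits / data type bits
= 2048 / 64 = 32

32


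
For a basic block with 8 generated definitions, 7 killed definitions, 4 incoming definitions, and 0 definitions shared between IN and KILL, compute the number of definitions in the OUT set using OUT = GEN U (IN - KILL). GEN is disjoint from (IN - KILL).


IN - KILL: 4 - 0 = 4 surviving definitions
OUT = GEN + surviving = 8 + 4 = 12

12


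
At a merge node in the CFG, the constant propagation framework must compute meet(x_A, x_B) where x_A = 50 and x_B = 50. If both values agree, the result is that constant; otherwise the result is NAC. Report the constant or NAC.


Meet operation: if both paths give the same constant, result is that constant; if they differ, result is NAC (not-a-constant).
Path A: 50, Path B: 50 -> equal
Result: constant -> 50

50


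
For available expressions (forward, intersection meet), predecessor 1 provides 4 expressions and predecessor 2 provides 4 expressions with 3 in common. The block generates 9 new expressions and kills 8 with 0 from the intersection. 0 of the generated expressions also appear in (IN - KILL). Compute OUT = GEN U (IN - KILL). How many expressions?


IN = intersection of predecessors = 3
IN - KILL = 3 - 0 = 3
|OUT| = |GEN| + |IN - KILL| - |GEN ∩ (IN - KILL)| = 9 + 3 - 0 = 12

12


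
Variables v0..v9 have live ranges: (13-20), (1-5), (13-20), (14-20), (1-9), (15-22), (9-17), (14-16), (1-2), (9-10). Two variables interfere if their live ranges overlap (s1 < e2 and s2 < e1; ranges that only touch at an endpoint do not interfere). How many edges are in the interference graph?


Check all pairs for overlapping intervals.
Two intervals (s1,e1) and (s2,e2) overlap if s1 < e2 and s2 < e1.
v0 (13-20) vs v1..v9: overlaps v2, v3, v5, v6, v7 -> 5
v1 (1-5) vs v2..v9: overlaps v4, v8 -> 2
v2 (13-20) vs v3..v9: overlaps v3, v5, v6, v7 -> 4
v3 (14-20) vs v4..v9: overlaps v5, v6, v7 -> 3
v4 (1-9) vs v5..v9: overlaps v8 -> 1
v5 (15-22) vs v6..v9: overlaps v6, v7 -> 2
v6 (9-17) vs v7..v9: overlaps v7, v9 -> 2
v7 (14-16) vs v8..v9: overlaps none -> 0
v8 (1-2) vs v9: overlaps none -> 0
Total overlapping pairs = 5 + 2 + 4 + 3 + 1 + 2 + 2 + 0 + 0 = 19

19


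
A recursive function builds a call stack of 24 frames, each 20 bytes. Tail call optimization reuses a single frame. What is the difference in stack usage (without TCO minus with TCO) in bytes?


Without TCO: 24 * 20 = 480 bytes
With TCO: reuse 1 frame = 20 bytes
Savings = 480 - 20 = 460

460


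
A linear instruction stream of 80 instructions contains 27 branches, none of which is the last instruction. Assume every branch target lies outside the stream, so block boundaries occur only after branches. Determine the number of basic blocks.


With no in-sequence branch targets, the leaders are the first instruction plus the instruction after each branch.
Number of basic blocks = branches + 1
= 27 + 1 = 28

28


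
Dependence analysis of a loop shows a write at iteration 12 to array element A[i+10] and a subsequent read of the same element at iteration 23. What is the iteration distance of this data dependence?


Distance = read iteration - write iteration
= 23 - 12 = 11

11


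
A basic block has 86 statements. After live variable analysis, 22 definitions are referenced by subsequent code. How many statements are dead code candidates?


Dead code = total statements - live definitions
= 86 - 22 = 64

64


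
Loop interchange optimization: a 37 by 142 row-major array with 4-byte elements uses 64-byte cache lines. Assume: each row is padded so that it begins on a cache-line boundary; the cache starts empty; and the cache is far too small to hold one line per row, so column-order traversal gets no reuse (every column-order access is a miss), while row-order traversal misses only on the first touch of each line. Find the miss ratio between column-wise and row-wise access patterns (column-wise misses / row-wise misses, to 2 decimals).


Each row occupies 142 * 4 = 568 bytes and starts on a line boundary, so it spans ceil(568 / 64) = 9 cache lines.
Row-major traversal misses (one per line touched): 37 * ceil(142 * 4 / 64) = 333
Column-major traversal misses (no reuse, every access misses): 37 * 142 = 5254
Ratio = 5254 / 333 = 15.78

15.78


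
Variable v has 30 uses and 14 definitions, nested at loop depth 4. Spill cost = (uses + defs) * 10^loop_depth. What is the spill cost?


uses + defs = 30 + 14 = 44
10^4 = 10000
Spill cost = 44 * 10000 = 440000

440000


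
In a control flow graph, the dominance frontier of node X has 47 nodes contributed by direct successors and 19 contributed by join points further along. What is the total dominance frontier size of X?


DF(X) = direct successor contributions + join point contributions
= 47 + 19 = 66

66


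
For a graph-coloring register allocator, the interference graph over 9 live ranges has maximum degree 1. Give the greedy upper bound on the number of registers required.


Greedy coloring never needs more than (max_degree + 1) colors: when coloring a vertex, at most max_degree neighbors are already colored.
Upper bound = 1 + 1 = 2

2


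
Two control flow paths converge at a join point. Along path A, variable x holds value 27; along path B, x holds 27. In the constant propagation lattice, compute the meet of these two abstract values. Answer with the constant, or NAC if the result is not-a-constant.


Meet operation: if both paths give the same constant, result is that constant; if they differ, result is NAC (not-a-constant).
Path A: 27, Path B: 27 -> equal
Result: constant -> 27

27


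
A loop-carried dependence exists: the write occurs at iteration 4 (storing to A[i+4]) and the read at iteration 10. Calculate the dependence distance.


Distance = read iteration - write iteration
= 10 - 4 = 6

6


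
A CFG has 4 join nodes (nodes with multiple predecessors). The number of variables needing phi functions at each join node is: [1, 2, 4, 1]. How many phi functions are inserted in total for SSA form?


Total phi functions = sum of phi functions at each join node
= 1 + 2 + 4 + 1 = 8

8


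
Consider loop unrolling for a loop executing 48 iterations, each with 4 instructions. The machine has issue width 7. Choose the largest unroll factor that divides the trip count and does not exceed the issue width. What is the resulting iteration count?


Largest divisor of 48 <= 7 is 6
New iterations = 48 / 6 = 8

8


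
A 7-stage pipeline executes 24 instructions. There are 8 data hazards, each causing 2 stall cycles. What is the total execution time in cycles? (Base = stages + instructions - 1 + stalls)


Base cycles = 7 + 24 - 1 = 30
Total stalls = 8 * 2 = 16
Total = 30 + 16 = 46

46


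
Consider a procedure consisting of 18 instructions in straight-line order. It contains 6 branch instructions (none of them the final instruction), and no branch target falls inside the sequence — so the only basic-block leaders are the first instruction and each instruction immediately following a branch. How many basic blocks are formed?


With no in-sequence branch targets, the leaders are the first instruction plus the instruction after each branch.
Number of basic blocks = branches + 1
= 6 + 1 = 7

7


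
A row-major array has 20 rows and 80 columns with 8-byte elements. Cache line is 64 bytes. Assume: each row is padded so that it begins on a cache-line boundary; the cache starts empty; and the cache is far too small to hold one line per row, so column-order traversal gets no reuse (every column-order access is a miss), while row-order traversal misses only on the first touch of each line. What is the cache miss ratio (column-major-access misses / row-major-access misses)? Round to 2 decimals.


Each row occupies 80 * 8 = 640 bytes and starts on a line boundary, so it spans ceil(640 / 64) = 10 cache lines.
Row-major traversal misses (one per line touched): 20 * ceil(80 * 8 / 64) = 200
Column-major traversal misses (no reuse, every access misses): 20 * 80 = 1600
Ratio = 1600 / 200 = 8.0

8.0


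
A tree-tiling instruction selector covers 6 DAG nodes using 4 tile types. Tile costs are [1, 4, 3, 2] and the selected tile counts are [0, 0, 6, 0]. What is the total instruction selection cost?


Total cost = sum(count_i * cost_i)
= 0*1 + 0*4 + 6*3 + 0*2
= 18

18


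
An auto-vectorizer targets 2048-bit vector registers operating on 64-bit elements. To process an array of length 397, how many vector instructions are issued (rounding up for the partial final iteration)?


Width = 2048 / 64 = 32 elements per vector op
Iterations = ceil(397 / 32) = 13

13


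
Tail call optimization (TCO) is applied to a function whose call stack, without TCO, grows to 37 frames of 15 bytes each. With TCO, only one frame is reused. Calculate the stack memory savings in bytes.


Without TCO: 37 * 15 = 555 bytes
With TCO: reuse 1 frame = 15 bytes
Savings = 555 - 15 = 540

540


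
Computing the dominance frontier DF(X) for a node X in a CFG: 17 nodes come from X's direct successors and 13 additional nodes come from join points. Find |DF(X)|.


DF(X) = direct successor contributions + join point contributions
= 17 + 13 = 30

30


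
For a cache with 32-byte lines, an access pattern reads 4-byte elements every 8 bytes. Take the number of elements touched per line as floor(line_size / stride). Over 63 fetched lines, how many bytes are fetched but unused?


Elements per line = floor(32 / 8) = 4
Bytes used per line = 4 * 4 = 16
Wasted per line = 32 - 16 = 16
Total wasted = 16 * 63 = 1008

1008


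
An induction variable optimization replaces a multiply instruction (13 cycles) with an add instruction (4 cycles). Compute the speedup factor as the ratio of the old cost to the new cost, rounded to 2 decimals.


Ratio = mult_cost / add_cost = 13 / 4 = 3.25

3.25


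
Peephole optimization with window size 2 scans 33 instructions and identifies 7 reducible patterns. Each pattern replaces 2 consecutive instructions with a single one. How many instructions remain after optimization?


Each match removes 1 instructions.
Total removed = 7 * 1 = 7
Remaining = 33 - 7 = 26

26


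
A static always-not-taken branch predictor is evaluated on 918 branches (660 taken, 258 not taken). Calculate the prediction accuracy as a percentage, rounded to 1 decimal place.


Predictor: always-not-taken
Correct predictions = 258
Accuracy = 258 / 918 * 100 = 28.1%

28.1


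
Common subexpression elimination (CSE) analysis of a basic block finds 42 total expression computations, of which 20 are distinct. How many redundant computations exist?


CSE count = total expressions - unique expressions
= 42 - 20 = 22

22


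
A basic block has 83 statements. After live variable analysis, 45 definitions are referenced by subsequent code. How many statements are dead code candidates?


Dead code = total statements - live definitions
= 83 - 45 = 38

38


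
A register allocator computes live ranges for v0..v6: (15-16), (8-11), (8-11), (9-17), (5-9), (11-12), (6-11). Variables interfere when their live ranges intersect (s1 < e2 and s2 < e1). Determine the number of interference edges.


Check all pairs for overlapping intervals.
Two intervals (s1,e1) and (s2,e2) overlap if s1 < e2 and s2 < e1.
v0 (15-16) vs v1..v6: overlaps v3 -> 1
v1 (8-11) vs v2..v6: overlaps v2, v3, v4, v6 -> 4
v2 (8-11) vs v3..v6: overlaps v3, v4, v6 -> 3
v3 (9-17) vs v4..v6: overlaps v5, v6 -> 2
v4 (5-9) vs v5..v6: overlaps v6 -> 1
v5 (11-12) vs v6: overlaps none -> 0
Total overlapping pairs = 1 + 4 + 3 + 2 + 1 + 0 = 11

11


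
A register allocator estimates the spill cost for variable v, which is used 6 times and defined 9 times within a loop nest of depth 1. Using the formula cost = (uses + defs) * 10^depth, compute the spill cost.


uses + defs = 6 + 9 = 15
10^1 = 10
Spill cost = 15 * 10 = 150

150


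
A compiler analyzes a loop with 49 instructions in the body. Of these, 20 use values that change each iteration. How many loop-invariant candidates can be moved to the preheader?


Invariant candidates = total - loop-dependent
= 49 - 20 = 29

29


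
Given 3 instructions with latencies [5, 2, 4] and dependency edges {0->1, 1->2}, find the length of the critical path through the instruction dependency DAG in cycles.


Compute longest path through dependency graph: dist(Ik) = max over predecessors of dist + latency(Ik).
dist(I0) = latency 5 = 5
dist(I1) = dist(I0) + 2 = 5 + 2 = 7
dist(I2) = dist(I1) + 4 = 7 + 4 = 11
Critical path = max dist = 11

11


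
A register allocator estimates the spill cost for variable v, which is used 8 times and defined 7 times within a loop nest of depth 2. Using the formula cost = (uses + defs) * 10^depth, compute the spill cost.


uses + defs = 8 + 7 = 15
10^2 = 100
Spill cost = 15 * 100 = 1500

1500


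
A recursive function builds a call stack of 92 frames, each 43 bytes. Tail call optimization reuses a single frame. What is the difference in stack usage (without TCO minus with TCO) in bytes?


Without TCO: 92 * 43 = 3956 bytes
With TCO: reuse 1 frame = 43 bytes
Savings = 3956 - 43 = 3913

3913


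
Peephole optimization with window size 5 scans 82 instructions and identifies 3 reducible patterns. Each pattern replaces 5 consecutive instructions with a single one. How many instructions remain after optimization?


Each match removes 4 instructions.
Total removed = 3 * 4 = 12
Remaining = 82 - 12 = 70

70


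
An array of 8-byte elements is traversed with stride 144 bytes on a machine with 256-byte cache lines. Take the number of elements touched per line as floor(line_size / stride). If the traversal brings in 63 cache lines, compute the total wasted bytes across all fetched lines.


Elements per line = floor(256 / 144) = 1
Bytes used per line = 1 * 8 = 8
Wasted per line = 256 - 8 = 248
Total wasted = 248 * 63 = 15624

15624


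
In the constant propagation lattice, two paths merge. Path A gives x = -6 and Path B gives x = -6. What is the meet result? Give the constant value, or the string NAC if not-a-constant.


Meet operation: if both paths give the same constant, result is that constant; if they differ, result is NAC (not-a-constant).
Path A: -6, Path B: -6 -> equal
Result: constant -> -6

-6


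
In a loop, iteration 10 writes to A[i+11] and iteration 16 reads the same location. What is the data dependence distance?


Distance = read iteration - write iteration
= 16 - 10 = 6

6


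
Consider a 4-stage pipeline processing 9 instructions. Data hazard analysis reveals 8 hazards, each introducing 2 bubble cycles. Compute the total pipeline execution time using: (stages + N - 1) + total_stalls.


Base cycles = 4 + 9 - 1 = 12
Total stalls = 8 * 2 = 16
Total = 12 + 16 = 28

28


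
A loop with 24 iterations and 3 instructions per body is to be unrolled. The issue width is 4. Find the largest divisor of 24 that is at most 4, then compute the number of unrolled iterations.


Largest divisor of 24 <= 4 is 4
New iterations = 24 / 4 = 6

6


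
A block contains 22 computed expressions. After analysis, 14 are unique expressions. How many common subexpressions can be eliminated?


CSE count = total expressions - unique expressions
= 22 - 14 = 8

8


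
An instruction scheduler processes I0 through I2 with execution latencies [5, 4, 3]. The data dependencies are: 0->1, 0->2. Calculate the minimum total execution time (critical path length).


Compute longest path through dependency graph: dist(Ik) = max over predecessors of dist + latency(Ik).
dist(I0) = latency 5 = 5
dist(I1) = dist(I0) + 4 = 5 + 4 = 9
dist(I2) = dist(I0) + 3 = 5 + 3 = 8
Critical path = max dist = 9

9


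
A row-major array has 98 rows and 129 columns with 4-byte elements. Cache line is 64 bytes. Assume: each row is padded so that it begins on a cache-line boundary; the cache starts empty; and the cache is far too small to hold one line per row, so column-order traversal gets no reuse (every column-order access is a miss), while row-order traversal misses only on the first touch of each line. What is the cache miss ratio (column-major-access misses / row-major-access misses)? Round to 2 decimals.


Each row occupies 129 * 4 = 516 bytes and starts on a line boundary, so it spans ceil(516 / 64) = 9 cache lines.
Row-major traversal misses (one per line touched): 98 * ceil(129 * 4 / 64) = 882
Column-major traversal misses (no reuse, every access misses): 98 * 129 = 12642
Ratio = 12642 / 882 = 14.33

14.33


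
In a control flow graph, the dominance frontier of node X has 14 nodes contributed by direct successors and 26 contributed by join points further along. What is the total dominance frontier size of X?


DF(X) = direct successor contributions + join point contributions
= 14 + 26 = 40

40


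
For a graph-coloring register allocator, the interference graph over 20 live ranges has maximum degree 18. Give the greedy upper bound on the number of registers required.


Greedy coloring never needs more than (max_degree + 1) colors: when coloring a vertex, at most max_degree neighbors are already colored.
Upper bound = 18 + 1 = 19

19


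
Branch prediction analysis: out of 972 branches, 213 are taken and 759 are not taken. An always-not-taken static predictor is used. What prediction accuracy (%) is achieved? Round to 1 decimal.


Predictor: always-not-taken
Correct predictions = 759
Accuracy = 759 / 972 * 100 = 78.1%

78.1


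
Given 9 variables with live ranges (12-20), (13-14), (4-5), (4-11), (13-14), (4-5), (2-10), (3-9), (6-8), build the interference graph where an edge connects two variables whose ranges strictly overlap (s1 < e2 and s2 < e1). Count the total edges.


Check all pairs for overlapping intervals.
Two intervals (s1,e1) and (s2,e2) overlap if s1 < e2 and s2 < e1.
v0 (12-20) vs v1..v8: overlaps v1, v4 -> 2
v1 (13-14) vs v2..v8: overlaps v4 -> 1
v2 (4-5) vs v3..v8: overlaps v3, v5, v6, v7 -> 4
v3 (4-11) vs v4..v8: overlaps v5, v6, v7, v8 -> 4
v4 (13-14) vs v5..v8: overlaps none -> 0
v5 (4-5) vs v6..v8: overlaps v6, v7 -> 2
v6 (2-10) vs v7..v8: overlaps v7, v8 -> 2
v7 (3-9) vs v8: overlaps v8 -> 1
Total overlapping pairs = 2 + 1 + 4 + 4 + 0 + 2 + 2 + 1 = 16

16


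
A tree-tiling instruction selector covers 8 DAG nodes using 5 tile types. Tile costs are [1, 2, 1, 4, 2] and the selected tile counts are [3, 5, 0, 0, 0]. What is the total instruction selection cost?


Total cost = sum(count_i * cost_i)
= 3*1 + 5*2 + 0*1 + 0*4 + 0*2
= 13

13


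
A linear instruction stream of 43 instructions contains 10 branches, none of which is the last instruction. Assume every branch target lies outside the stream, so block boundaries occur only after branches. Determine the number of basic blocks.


With no in-sequence branch targets, the leaders are the first instruction plus the instruction after each branch.
Number of basic blocks = branches + 1
= 10 + 1 = 11

11


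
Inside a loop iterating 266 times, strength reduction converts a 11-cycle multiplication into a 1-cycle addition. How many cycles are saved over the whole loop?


Per-iteration saving = 11 - 1 = 10
Total saved = 266 * 10 = 2660

2660


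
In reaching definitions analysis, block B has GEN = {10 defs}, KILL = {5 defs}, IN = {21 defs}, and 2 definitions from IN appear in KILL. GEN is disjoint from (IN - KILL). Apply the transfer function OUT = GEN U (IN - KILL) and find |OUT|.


IN - KILL: 21 - 2 = 19 surviving definitions
OUT = GEN + surviving = 10 + 19 = 29

29


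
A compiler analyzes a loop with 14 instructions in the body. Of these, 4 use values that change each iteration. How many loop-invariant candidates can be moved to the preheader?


Invariant candidates = total - loop-dependent
= 14 - 4 = 10

10


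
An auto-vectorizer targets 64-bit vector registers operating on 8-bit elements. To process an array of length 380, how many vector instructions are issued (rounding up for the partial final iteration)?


Width = 64 / 8 = 8 elements per vector op
Iterations = ceil(380 / 8) = 48

48


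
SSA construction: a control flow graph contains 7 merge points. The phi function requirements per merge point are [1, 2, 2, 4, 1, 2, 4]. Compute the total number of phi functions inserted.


Total phi functions = sum of phi functions at each join node
= 1 + 2 + 2 + 4 + 1 + 2 + 4 = 16

16


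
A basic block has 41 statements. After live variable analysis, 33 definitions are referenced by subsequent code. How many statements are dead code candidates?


Dead code = total statements - live definitions
= 41 - 33 = 8

8


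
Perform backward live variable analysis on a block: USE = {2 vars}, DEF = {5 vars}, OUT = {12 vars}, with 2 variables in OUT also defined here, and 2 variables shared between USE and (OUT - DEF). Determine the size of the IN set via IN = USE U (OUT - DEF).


OUT - DEF: 12 - 2 = 10
|IN| = |USE| + |OUT - DEF| - |USE ∩ (OUT - DEF)| = 2 + 10 - 2 = 10

10


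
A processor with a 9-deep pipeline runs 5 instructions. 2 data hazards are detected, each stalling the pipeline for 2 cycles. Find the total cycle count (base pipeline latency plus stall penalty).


Base cycles = 9 + 5 - 1 = 13
Total stalls = 2 * 2 = 4
Total = 13 + 4 = 17

17


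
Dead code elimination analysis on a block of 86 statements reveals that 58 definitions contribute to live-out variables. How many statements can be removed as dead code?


Dead code = total statements - live definitions
= 86 - 58 = 28

28


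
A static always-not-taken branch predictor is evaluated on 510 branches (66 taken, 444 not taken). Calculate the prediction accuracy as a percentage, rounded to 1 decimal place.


Predictor: always-not-taken
Correct predictions = 444
Accuracy = 444 / 510 * 100 = 87.1%

87.1


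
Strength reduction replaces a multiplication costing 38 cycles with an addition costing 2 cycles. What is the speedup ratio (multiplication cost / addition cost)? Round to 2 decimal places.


Ratio = mult_cost / add_cost = 38 / 2 = 19.0

19.0


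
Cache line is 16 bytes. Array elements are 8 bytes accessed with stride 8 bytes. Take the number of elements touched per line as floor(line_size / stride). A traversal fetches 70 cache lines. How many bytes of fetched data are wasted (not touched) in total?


Elements per line = floor(16 / 8) = 2
Bytes used per line = 2 * 8 = 16
Wasted per line = 16 - 16 = 0
Total wasted = 0 * 70 = 0

0


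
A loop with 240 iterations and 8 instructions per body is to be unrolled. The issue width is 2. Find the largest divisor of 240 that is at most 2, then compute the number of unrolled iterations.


Largest divisor of 240 <= 2 is 2
New iterations = 240 / 2 = 120

120


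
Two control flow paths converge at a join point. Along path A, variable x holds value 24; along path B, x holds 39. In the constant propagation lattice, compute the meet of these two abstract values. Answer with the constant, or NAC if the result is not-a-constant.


Meet operation: if both paths give the same constant, result is that constant; if they differ, result is NAC (not-a-constant).
Path A: 24, Path B: 39 -> differ
Result: not-a-constant -> NAC

NAC


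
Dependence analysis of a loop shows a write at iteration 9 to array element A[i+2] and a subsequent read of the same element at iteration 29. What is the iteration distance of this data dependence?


Distance = read iteration - write iteration
= 29 - 9 = 20

20


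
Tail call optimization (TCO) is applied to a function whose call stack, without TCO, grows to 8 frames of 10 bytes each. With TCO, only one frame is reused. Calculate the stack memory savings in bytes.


Without TCO: 8 * 10 = 80 bytes
With TCO: reuse 1 frame = 10 bytes
Savings = 80 - 10 = 70

70


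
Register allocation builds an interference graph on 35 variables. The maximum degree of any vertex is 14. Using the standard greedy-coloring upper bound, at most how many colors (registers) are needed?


Greedy coloring never needs more than (max_degree + 1) colors: when coloring a vertex, at most max_degree neighbors are already colored.
Upper bound = 14 + 1 = 15

15


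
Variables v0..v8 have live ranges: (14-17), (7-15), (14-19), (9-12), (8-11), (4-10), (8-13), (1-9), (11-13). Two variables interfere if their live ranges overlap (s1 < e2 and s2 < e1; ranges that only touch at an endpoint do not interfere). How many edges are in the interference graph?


Check all pairs for overlapping intervals.
Two intervals (s1,e1) and (s2,e2) overlap if s1 < e2 and s2 < e1.
v0 (14-17) vs v1..v8: overlaps v1, v2 -> 2
v1 (7-15) vs v2..v8: overlaps v2, v3, v4, v5, v6, v7, v8 -> 7
v2 (14-19) vs v3..v8: overlaps none -> 0
v3 (9-12) vs v4..v8: overlaps v4, v5, v6, v8 -> 4
v4 (8-11) vs v5..v8: overlaps v5, v6, v7 -> 3
v5 (4-10) vs v6..v8: overlaps v6, v7 -> 2
v6 (8-13) vs v7..v8: overlaps v7, v8 -> 2
v7 (1-9) vs v8: overlaps none -> 0
Total overlapping pairs = 2 + 7 + 0 + 4 + 3 + 2 + 2 + 0 = 20

20


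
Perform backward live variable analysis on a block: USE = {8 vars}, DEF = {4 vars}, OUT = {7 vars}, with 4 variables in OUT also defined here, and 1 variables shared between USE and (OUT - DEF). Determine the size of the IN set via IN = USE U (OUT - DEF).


OUT - DEF: 7 - 4 = 3
|IN| = |USE| + |OUT - DEF| - |USE ∩ (OUT - DEF)| = 8 + 3 - 1 = 10

10


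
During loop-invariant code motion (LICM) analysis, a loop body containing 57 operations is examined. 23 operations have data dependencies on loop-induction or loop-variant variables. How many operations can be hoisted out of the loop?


Invariant candidates = total - loop-dependent
= 57 - 23 = 34

34


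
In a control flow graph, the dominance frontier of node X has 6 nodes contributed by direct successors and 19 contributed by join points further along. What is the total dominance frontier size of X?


DF(X) = direct successor contributions + join point contributions
= 6 + 19 = 25

25


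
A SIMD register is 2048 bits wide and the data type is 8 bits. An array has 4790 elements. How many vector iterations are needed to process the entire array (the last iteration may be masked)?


Width = 2048 / 8 = 256 elements per vector op
Iterations = ceil(4790 / 256) = 19

19


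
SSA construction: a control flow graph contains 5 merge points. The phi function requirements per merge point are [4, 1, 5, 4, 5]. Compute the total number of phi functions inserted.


Total phi functions = sum of phi functions at each join node
= 4 + 1 + 5 + 4 + 5 = 19

19


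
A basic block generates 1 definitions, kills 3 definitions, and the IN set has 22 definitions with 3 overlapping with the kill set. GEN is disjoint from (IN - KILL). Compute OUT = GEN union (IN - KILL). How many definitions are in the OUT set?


IN - KILL: 22 - 3 = 19 surviving definitions
OUT = GEN + surviving = 1 + 19 = 20

20


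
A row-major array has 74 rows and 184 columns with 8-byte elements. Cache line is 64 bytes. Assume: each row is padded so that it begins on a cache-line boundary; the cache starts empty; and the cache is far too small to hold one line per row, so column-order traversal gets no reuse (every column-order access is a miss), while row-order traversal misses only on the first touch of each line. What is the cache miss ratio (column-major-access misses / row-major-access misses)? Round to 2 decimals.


Each row occupies 184 * 8 = 1472 bytes and starts on a line boundary, so it spans ceil(1472 / 64) = 23 cache lines.
Row-major traversal misses (one per line touched): 74 * ceil(184 * 8 / 64) = 1702
Column-major traversal misses (no reuse, every access misses): 74 * 184 = 13616
Ratio = 13616 / 1702 = 8.0

8.0


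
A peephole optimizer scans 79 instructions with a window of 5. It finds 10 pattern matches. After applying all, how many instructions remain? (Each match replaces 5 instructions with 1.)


Each match removes 4 instructions.
Total removed = 10 * 4 = 40
Remaining = 79 - 40 = 39

39


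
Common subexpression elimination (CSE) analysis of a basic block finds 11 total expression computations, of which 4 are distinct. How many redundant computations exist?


CSE count = total expressions - unique expressions
= 11 - 4 = 7

7


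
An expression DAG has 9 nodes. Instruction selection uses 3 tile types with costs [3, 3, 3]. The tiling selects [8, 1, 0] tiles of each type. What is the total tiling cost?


Total cost = sum(count_i * cost_i)
= 8*3 + 1*3 + 0*3
= 27

27


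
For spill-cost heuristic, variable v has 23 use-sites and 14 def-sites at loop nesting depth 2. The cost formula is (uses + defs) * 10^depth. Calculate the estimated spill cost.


uses + defs = 23 + 14 = 37
10^2 = 100
Spill cost = 37 * 100 = 3700

3700


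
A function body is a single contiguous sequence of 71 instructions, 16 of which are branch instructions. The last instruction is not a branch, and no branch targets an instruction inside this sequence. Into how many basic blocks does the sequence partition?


With no in-sequence branch targets, the leaders are the first instruction plus the instruction after each branch.
Number of basic blocks = branches + 1
= 16 + 1 = 17

17


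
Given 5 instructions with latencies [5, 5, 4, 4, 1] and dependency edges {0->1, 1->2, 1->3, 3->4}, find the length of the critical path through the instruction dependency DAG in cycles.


Compute longest path through dependency graph: dist(Ik) = max over predecessors of dist + latency(Ik).
dist(I0) = latency 5 = 5
dist(I1) = dist(I0) + 5 = 5 + 5 = 10
dist(I2) = dist(I1) + 4 = 10 + 4 = 14
dist(I3) = dist(I1) + 4 = 10 + 4 = 14
dist(I4) = dist(I3) + 1 = 14 + 1 = 15
Critical path = max dist = 15

15


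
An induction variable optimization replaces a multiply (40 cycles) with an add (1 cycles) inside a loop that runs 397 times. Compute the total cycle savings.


Per-iteration saving = 40 - 1 = 39
Total saved = 397 * 39 = 15483

15483


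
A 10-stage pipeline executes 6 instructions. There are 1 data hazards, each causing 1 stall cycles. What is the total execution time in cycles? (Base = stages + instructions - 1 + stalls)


Base cycles = 10 + 6 - 1 = 15
Total stalls = 1 * 1 = 1
Total = 15 + 1 = 16

16


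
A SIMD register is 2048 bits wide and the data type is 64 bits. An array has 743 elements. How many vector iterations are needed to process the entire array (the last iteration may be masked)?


Width = 2048 / 64 = 32 elements per vector op
Iterations = ceil(743 / 32) = 24

24


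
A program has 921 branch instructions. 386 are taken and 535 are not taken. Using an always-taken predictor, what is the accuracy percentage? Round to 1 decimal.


Predictor: always-taken
Correct predictions = 386
Accuracy = 386 / 921 * 100 = 41.9%

41.9


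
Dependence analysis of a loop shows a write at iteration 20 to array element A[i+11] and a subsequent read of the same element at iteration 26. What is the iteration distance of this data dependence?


Distance = read iteration - write iteration
= 26 - 20 = 6

6


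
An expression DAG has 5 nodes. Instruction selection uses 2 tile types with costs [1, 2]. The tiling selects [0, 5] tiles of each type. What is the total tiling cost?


Total cost = sum(count_i * cost_i)
= 0*1 + 5*2
= 10

10


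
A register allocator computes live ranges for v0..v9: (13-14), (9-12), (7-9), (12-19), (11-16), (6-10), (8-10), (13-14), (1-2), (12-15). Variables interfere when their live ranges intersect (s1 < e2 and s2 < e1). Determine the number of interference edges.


Check all pairs for overlapping intervals.
Two intervals (s1,e1) and (s2,e2) overlap if s1 < e2 and s2 < e1.
v0 (13-14) vs v1..v9: overlaps v3, v4, v7, v9 -> 4
v1 (9-12) vs v2..v9: overlaps v4, v5, v6 -> 3
v2 (7-9) vs v3..v9: overlaps v5, v6 -> 2
v3 (12-19) vs v4..v9: overlaps v4, v7, v9 -> 3
v4 (11-16) vs v5..v9: overlaps v7, v9 -> 2
v5 (6-10) vs v6..v9: overlaps v6 -> 1
v6 (8-10) vs v7..v9: overlaps none -> 0
v7 (13-14) vs v8..v9: overlaps v9 -> 1
v8 (1-2) vs v9: overlaps none -> 0
Total overlapping pairs = 4 + 3 + 2 + 3 + 2 + 1 + 0 + 1 + 0 = 16

16


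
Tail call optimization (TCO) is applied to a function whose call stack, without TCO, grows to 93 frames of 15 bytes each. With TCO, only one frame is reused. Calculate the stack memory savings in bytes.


Without TCO: 93 * 15 = 1395 bytes
With TCO: reuse 1 frame = 15 bytes
Savings = 1395 - 15 = 1380

1380


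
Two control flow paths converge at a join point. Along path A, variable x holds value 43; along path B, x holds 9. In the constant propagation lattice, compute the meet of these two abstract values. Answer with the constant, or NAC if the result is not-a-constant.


Meet operation: if both paths give the same constant, result is that constant; if they differ, result is NAC (not-a-constant).
Path A: 43, Path B: 9 -> differ
Result: not-a-constant -> NAC

NAC


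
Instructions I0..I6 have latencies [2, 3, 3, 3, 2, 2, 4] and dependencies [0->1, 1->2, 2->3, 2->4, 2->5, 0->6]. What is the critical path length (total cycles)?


Compute longest path through dependency graph: dist(Ik) = max over predecessors of dist + latency(Ik).
dist(I0) = latency 2 = 2
dist(I1) = dist(I0) + 3 = 2 + 3 = 5
dist(I2) = dist(I1) + 3 = 5 + 3 = 8
dist(I3) = dist(I2) + 3 = 8 + 3 = 11
dist(I4) = dist(I2) + 2 = 8 + 2 = 10
dist(I5) = dist(I2) + 2 = 8 + 2 = 10
dist(I6) = dist(I0) + 4 = 2 + 4 = 6
Critical path = max dist = 11

11


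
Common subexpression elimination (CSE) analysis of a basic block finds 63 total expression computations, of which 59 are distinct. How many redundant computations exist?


CSE count = total expressions - unique expressions
= 63 - 59 = 4

4


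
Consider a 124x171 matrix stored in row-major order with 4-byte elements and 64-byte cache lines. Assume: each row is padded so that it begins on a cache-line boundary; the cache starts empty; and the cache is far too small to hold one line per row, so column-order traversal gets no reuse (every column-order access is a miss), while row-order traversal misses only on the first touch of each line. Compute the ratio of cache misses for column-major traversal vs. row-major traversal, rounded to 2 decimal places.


Each row occupies 171 * 4 = 684 bytes and starts on a line boundary, so it spans ceil(684 / 64) = 11 cache lines.
Row-major traversal misses (one per line touched): 124 * ceil(171 * 4 / 64) = 1364
Column-major traversal misses (no reuse, every access misses): 124 * 171 = 21204
Ratio = 21204 / 1364 = 15.55

15.55


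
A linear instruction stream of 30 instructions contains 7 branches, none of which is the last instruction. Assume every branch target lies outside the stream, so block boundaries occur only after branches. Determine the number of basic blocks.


With no in-sequence branch targets, the leaders are the first instruction plus the instruction after each branch.
Number of basic blocks = branches + 1
= 7 + 1 = 8

8
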